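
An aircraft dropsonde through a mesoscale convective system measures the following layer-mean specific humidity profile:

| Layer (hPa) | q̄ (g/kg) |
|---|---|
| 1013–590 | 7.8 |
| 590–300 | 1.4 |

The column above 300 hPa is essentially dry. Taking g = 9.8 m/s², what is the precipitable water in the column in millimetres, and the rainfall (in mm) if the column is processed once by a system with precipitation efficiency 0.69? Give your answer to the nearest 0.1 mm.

Precipitable water is the column-integrated vapour mass per unit area: PW = (1/g) Σ q̄ Δp, with q in kg/kg and Δp in Pa (1 kg/m² of water = 1 mm).
Layer 1013–590 hPa: Δp = 423 hPa = 42300 Pa, q̄ = 0.0078 kg/kg → 0.0078 × 42300 / 9.8 = 33.67 mm
Layer 590–300 hPa: Δp = 290 hPa = 29000 Pa, q̄ = 0.0014 kg/kg → 0.0014 × 29000 / 9.8 = 4.14 mm
PW = 33.67 + 4.14 = 37.81 ≈ 37.8 mm.
Rainfall = ε × PW = 0.69 × 37.8 = 26.1 mm.

PW ≈ 37.8 mm; rainfall ≈ 26.1 mm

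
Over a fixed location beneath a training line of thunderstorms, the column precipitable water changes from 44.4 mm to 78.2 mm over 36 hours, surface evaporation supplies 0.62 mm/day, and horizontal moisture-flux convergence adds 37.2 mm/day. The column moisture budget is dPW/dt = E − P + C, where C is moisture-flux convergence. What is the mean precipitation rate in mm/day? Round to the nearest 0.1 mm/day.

dPW/dt = (78.2 − 44.4) mm / (36/24 day) = +22.533 mm/day.
P = E + C − dPW/dt = 0.62 + (37.2) − (+22.533) = 15.3 mm/day.

P ≈ 15.3 mm/day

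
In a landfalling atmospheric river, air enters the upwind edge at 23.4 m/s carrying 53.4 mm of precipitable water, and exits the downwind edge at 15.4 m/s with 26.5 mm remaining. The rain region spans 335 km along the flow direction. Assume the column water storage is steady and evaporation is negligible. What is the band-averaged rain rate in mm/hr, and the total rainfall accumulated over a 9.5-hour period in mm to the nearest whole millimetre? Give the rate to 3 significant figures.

Column moisture flux per unit crosswind length is F = V × PW.
Inflow: F_in = 23.4 × 53.4 = 1249.56 mm·m/s
Outflow: F_out = 15.4 × 26.5 = 408.1 mm·m/s
Steady-state rate R = (F_in − F_out)/L = (1249.56 − 408.1) / 335000 m = 2.512e-03 mm/s.
R = 2.512e-03 × 3600 = 9.04 mm/hr.
Over 9.5 h: total = 9.04 × 9.5 = 85.88 ≈ 86 mm.

R ≈ 9.04 mm/hr; total ≈ 86 mm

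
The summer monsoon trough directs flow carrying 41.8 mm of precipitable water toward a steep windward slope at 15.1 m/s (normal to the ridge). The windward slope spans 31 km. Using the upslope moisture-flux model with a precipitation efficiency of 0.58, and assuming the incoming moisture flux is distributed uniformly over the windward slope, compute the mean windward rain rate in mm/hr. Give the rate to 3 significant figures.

R ≈ 42.5 mm/hr

Incoming column moisture flux per unit ridge length: F = V × PW = 15.1 × 41.8 = 631.18 mm·m/s.
Spread over the 31 km slope with efficiency ε = 0.58: R = ε·F/W = 0.58 × 631.18 / 31000 m = 1.181e-02 mm/s.
R = 1.181e-02 × 3600 = 42.5 mm/hr.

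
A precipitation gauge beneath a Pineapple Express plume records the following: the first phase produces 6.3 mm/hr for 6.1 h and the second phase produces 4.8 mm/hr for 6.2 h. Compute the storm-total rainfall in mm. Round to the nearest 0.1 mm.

total ≈ 68.2 mm

Total = Σ Rᵢ Δtᵢ = 6.3 × 6.1 + 4.8 × 6.2
      = 38.43 + 29.76 = 68.2 mm.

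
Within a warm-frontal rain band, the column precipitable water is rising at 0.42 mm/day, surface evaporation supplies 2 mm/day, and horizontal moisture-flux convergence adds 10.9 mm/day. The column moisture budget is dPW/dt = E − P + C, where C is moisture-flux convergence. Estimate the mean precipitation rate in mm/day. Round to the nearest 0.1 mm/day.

dPW/dt = +0.42 mm/day.
P = E + C − dPW/dt = 2 + (10.9) − (+0.42) = 12.5 mm/day.

P ≈ 12.5 mm/day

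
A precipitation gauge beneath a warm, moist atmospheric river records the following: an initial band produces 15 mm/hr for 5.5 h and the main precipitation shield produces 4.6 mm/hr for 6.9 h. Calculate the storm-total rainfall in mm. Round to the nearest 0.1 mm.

Total = Σ Rᵢ Δtᵢ = 15 × 5.5 + 4.6 × 6.9
      = 82.5 + 31.74 = 114.2 mm.

total ≈ 114.2 mm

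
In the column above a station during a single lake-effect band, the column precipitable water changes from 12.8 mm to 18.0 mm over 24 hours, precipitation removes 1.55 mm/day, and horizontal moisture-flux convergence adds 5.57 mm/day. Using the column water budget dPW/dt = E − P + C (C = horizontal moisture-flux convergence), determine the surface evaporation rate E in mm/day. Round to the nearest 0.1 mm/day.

E ≈ 1.2 mm/day

dPW/dt = (18.0 − 12.8) mm / (24/24 day) = +5.200 mm/day.
E = dPW/dt + P − C = (+5.200) + 1.55 − (5.57) = 1.2 mm/day.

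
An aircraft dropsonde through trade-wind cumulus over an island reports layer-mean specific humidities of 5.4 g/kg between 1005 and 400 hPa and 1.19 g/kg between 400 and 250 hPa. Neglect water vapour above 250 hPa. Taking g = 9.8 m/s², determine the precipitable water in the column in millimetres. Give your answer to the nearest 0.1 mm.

Precipitable water is the column-integrated vapour mass per unit area: PW = (1/g) Σ q̄ Δp, with q in kg/kg and Δp in Pa (1 kg/m² of water = 1 mm).
Layer 1005–400 hPa: Δp = 605 hPa = 60500 Pa, q̄ = 0.0054 kg/kg → 0.0054 × 60500 / 9.8 = 33.34 mm
Layer 400–250 hPa: Δp = 150 hPa = 15000 Pa, q̄ = 0.00119 kg/kg → 0.00119 × 15000 / 9.8 = 1.82 mm
PW = 33.34 + 1.82 = 35.16 ≈ 35.2 mm.

PW ≈ 35.2 mm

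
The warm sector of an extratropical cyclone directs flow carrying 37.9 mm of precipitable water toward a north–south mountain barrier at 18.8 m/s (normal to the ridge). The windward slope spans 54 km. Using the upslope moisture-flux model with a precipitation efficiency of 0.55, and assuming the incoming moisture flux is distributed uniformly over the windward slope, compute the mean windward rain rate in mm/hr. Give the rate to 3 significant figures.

Incoming column moisture flux per unit ridge length: F = V × PW = 18.8 × 37.9 = 712.52 mm·m/s.
Spread over the 54 km slope with efficiency ε = 0.55: R = ε·F/W = 0.55 × 712.52 / 54000 m = 7.257e-03 mm/s.
R = 7.257e-03 × 3600 = 26.1 mm/hr.

R ≈ 26.1 mm/hr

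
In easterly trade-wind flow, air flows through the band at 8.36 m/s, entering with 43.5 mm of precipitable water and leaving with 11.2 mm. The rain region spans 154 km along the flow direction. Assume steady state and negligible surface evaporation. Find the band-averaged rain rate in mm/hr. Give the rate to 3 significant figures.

Column moisture flux per unit crosswind length is F = V × PW.
Inflow: F_in = 8.36 × 43.5 = 363.66 mm·m/s
Outflow: F_out = 8.36 × 11.2 = 93.632 mm·m/s
Steady-state rate R = (F_in − F_out)/L = (363.66 − 93.632) / 154000 m = 1.753e-03 mm/s.
R = 1.753e-03 × 3600 = 6.31 mm/hr.

R ≈ 6.31 mm/hr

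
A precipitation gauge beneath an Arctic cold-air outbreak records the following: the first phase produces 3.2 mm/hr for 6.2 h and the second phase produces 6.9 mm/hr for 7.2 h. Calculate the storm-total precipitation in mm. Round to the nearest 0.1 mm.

Total = Σ Rᵢ Δtᵢ = 3.2 × 6.2 + 6.9 × 7.2
      = 19.84 + 49.68 = 69.5 mm.

total ≈ 69.5 mm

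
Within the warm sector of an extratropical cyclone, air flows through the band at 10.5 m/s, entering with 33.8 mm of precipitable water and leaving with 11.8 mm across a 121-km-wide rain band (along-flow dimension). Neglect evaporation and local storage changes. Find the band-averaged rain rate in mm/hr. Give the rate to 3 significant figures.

R ≈ 6.87 mm/hr

Column moisture flux per unit crosswind length is F = V × PW.
Inflow: F_in = 10.5 × 33.8 = 354.9 mm·m/s
Outflow: F_out = 10.5 × 11.8 = 123.9 mm·m/s
Steady-state rate R = (F_in − F_out)/L = (354.9 − 123.9) / 121000 m = 1.909e-03 mm/s.
R = 1.909e-03 × 3600 = 6.87 mm/hr.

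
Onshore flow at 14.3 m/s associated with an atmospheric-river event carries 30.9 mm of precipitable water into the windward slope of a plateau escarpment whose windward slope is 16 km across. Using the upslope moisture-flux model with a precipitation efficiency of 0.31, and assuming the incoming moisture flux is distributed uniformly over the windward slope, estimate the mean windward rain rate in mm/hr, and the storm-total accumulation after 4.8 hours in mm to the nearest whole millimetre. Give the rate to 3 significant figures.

Incoming column moisture flux per unit ridge length: F = V × PW = 14.3 × 30.9 = 441.87 mm·m/s.
Spread over the 16 km slope with efficiency ε = 0.31: R = ε·F/W = 0.31 × 441.87 / 16000 m = 8.561e-03 mm/s.
R = 8.561e-03 × 3600 = 30.8 mm/hr.
Over 4.8 h: total = 30.8 × 4.8 = 147.84 ≈ 148 mm.

R ≈ 30.8 mm/hr; total ≈ 148 mm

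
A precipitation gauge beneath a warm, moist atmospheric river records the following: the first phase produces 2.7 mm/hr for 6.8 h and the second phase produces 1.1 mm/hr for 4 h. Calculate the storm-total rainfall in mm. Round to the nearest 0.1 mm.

total ≈ 22.8 mm

Total = Σ Rᵢ Δtᵢ = 2.7 × 6.8 + 1.1 × 4
      = 18.36 + 4.4 = 22.8 mm.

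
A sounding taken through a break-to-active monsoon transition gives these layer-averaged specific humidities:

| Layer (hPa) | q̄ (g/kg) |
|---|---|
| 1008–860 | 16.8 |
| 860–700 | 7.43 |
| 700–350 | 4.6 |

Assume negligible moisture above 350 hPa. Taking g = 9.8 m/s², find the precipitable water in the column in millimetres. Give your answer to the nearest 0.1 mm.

Precipitable water is the column-integrated vapour mass per unit area: PW = (1/g) Σ q̄ Δp, with q in kg/kg and Δp in Pa (1 kg/m² of water = 1 mm).
Layer 1008–860 hPa: Δp = 148 hPa = 14800 Pa, q̄ = 0.0168 kg/kg → 0.0168 × 14800 / 9.8 = 25.37 mm
Layer 860–700 hPa: Δp = 160 hPa = 16000 Pa, q̄ = 0.00743 kg/kg → 0.00743 × 16000 / 9.8 = 12.13 mm
Layer 700–350 hPa: Δp = 350 hPa = 35000 Pa, q̄ = 0.0046 kg/kg → 0.0046 × 35000 / 9.8 = 16.43 mm
PW = 25.37 + 12.13 + 16.43 = 53.93 ≈ 53.9 mm.

PW ≈ 53.9 mm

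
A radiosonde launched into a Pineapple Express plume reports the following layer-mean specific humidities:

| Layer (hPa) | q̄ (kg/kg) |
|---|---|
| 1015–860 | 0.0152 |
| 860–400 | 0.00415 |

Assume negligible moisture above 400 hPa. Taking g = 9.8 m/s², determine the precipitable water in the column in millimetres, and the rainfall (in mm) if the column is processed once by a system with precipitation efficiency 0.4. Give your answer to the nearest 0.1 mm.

PW ≈ 43.5 mm; rainfall ≈ 17.4 mm

Precipitable water is the column-integrated vapour mass per unit area: PW = (1/g) Σ q̄ Δp, with q in kg/kg and Δp in Pa (1 kg/m² of water = 1 mm).
Layer 1015–860 hPa: Δp = 155 hPa = 15500 Pa, q̄ = 0.0152 kg/kg → 0.0152 × 15500 / 9.8 = 24.04 mm
Layer 860–400 hPa: Δp = 460 hPa = 46000 Pa, q̄ = 0.00415 kg/kg → 0.00415 × 46000 / 9.8 = 19.48 mm
PW = 24.04 + 19.48 = 43.52 ≈ 43.5 mm.
Rainfall = ε × PW = 0.4 × 43.5 = 17.4 mm.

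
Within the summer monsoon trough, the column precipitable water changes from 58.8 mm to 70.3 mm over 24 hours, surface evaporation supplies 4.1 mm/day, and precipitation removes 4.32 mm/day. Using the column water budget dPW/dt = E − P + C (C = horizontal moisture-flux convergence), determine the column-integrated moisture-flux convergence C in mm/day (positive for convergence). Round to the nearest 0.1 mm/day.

dPW/dt = (70.3 − 58.8) mm / (24/24 day) = +11.500 mm/day.
C = dPW/dt − E + P = (+11.500) − 4.1 + 4.32 = 11.7 mm/day.

C ≈ 11.7 mm/day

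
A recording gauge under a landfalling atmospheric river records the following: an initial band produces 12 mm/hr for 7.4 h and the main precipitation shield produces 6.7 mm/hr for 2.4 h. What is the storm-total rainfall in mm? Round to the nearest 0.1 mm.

Total = Σ Rᵢ Δtᵢ = 12 × 7.4 + 6.7 × 2.4
      = 88.8 + 16.08 = 104.9 mm.

total ≈ 104.9 mm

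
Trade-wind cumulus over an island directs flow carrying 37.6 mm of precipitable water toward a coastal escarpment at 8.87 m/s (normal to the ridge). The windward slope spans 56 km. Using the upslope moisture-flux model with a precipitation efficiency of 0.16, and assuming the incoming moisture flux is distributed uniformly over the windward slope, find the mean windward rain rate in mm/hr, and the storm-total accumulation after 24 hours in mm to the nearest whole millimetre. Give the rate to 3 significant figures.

Incoming column moisture flux per unit ridge length: F = V × PW = 8.87 × 37.6 = 333.512 mm·m/s.
Spread over the 56 km slope with efficiency ε = 0.16: R = ε·F/W = 0.16 × 333.512 / 56000 m = 9.529e-04 mm/s.
R = 9.529e-04 × 3600 = 3.43 mm/hr.
Over 24 h: total = 3.43 × 24 = 82.32 ≈ 82 mm.

R ≈ 3.43 mm/hr; total ≈ 82 mm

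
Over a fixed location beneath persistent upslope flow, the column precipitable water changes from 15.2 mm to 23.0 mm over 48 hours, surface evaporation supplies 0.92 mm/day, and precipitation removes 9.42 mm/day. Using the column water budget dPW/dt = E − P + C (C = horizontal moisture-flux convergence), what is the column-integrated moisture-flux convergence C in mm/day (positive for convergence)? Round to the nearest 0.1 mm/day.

dPW/dt = (23.0 − 15.2) mm / (48/24 day) = +3.900 mm/day.
C = dPW/dt − E + P = (+3.900) − 0.92 + 9.42 = 12.4 mm/day.

C ≈ 12.4 mm/day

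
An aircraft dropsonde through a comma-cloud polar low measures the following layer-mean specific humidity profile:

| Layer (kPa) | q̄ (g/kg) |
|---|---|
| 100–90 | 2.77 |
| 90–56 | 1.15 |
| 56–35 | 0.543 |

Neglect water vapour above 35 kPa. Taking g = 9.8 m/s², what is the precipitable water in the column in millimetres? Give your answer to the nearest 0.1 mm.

Precipitable water is the column-integrated vapour mass per unit area: PW = (1/g) Σ q̄ Δp, with q in kg/kg and Δp in Pa (1 kg/m² of water = 1 mm).
Layer 100–90 kPa: Δp = 100 hPa = 10000 Pa, q̄ = 0.00277 kg/kg → 0.00277 × 10000 / 9.8 = 2.83 mm
Layer 90–56 kPa: Δp = 340 hPa = 34000 Pa, q̄ = 0.00115 kg/kg → 0.00115 × 34000 / 9.8 = 3.99 mm
Layer 56–35 kPa: Δp = 210 hPa = 21000 Pa, q̄ = 0.000543 kg/kg → 0.000543 × 21000 / 9.8 = 1.16 mm
PW = 2.83 + 3.99 + 1.16 = 7.98 ≈ 8.0 mm.

PW ≈ 8.0 mm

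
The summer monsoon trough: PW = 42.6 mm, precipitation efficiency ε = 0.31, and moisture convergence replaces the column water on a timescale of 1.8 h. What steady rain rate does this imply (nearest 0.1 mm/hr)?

R ≈ 7.3 mm/hr

Each overturning extracts ε × PW = 0.31 × 42.6 = 13.206 mm.
Rate = ε·PW / τ = 13.206 / 1.8 h = 7.3 mm/hr.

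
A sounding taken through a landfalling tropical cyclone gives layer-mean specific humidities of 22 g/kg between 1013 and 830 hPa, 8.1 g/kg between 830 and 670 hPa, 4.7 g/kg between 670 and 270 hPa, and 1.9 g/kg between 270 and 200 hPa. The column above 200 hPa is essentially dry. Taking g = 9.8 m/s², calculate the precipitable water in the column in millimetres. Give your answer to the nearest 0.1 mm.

PW ≈ 74.8 mm

Precipitable water is the column-integrated vapour mass per unit area: PW = (1/g) Σ q̄ Δp, with q in kg/kg and Δp in Pa (1 kg/m² of water = 1 mm).
Layer 1013–830 hPa: Δp = 183 hPa = 18300 Pa, q̄ = 0.022 kg/kg → 0.022 × 18300 / 9.8 = 41.08 mm
Layer 830–670 hPa: Δp = 160 hPa = 16000 Pa, q̄ = 0.0081 kg/kg → 0.0081 × 16000 / 9.8 = 13.22 mm
Layer 670–270 hPa: Δp = 400 hPa = 40000 Pa, q̄ = 0.0047 kg/kg → 0.0047 × 40000 / 9.8 = 19.18 mm
Layer 270–200 hPa: Δp = 70 hPa = 7000 Pa, q̄ = 0.0019 kg/kg → 0.0019 × 7000 / 9.8 = 1.36 mm
PW = 41.08 + 13.22 + 19.18 + 1.36 = 74.84 ≈ 74.8 mm.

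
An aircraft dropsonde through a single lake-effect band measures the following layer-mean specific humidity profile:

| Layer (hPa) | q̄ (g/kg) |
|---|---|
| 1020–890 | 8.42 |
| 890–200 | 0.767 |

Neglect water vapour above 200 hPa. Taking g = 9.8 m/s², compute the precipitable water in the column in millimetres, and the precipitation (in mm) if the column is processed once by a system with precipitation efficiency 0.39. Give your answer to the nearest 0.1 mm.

PW ≈ 16.6 mm; precipitation ≈ 6.5 mm

Precipitable water is the column-integrated vapour mass per unit area: PW = (1/g) Σ q̄ Δp, with q in kg/kg and Δp in Pa (1 kg/m² of water = 1 mm).
Layer 1020–890 hPa: Δp = 130 hPa = 13000 Pa, q̄ = 0.00842 kg/kg → 0.00842 × 13000 / 9.8 = 11.17 mm
Layer 890–200 hPa: Δp = 690 hPa = 69000 Pa, q̄ = 0.000767 kg/kg → 0.000767 × 69000 / 9.8 = 5.40 mm
PW = 11.17 + 5.40 = 16.57 ≈ 16.6 mm.
Precipitation = ε × PW = 0.39 × 16.6 = 6.5 mm.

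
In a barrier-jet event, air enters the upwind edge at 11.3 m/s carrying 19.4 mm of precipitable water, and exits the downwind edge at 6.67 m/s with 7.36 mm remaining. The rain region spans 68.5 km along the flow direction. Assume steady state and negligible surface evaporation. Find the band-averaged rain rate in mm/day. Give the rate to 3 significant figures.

Column moisture flux per unit crosswind length is F = V × PW.
Inflow: F_in = 11.3 × 19.4 = 219.22 mm·m/s
Outflow: F_out = 6.67 × 7.36 = 49.0912 mm·m/s
Steady-state rate R = (F_in − F_out)/L = (219.22 − 49.0912) / 68500 m = 2.484e-03 mm/s.
R = 2.484e-03 × 3600 × 24 = 215 mm/day.

R ≈ 215 mm/day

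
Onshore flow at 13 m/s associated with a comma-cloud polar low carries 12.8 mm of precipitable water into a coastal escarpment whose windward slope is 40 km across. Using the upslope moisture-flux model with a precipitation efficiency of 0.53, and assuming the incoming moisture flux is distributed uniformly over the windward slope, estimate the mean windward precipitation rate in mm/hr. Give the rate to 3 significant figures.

R ≈ 7.94 mm/hr

Incoming column moisture flux per unit ridge length: F = V × PW = 13 × 12.8 = 166.4 mm·m/s.
Spread over the 40 km slope with efficiency ε = 0.53: R = ε·F/W = 0.53 × 166.4 / 40000 m = 2.205e-03 mm/s.
R = 2.205e-03 × 3600 = 7.94 mm/hr.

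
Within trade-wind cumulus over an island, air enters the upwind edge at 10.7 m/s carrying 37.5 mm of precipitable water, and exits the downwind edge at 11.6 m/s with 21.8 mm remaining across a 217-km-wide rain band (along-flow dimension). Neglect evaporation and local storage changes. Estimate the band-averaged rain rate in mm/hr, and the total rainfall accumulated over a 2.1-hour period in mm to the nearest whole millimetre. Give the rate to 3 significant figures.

R ≈ 2.46 mm/hr; total ≈ 5 mm

Column moisture flux per unit crosswind length is F = V × PW.
Inflow: F_in = 10.7 × 37.5 = 401.25 mm·m/s
Outflow: F_out = 11.6 × 21.8 = 252.88 mm·m/s
Steady-state rate R = (F_in − F_out)/L = (401.25 − 252.88) / 217000 m = 6.837e-04 mm/s.
R = 6.837e-04 × 3600 = 2.46 mm/hr.
Over 2.1 h: total = 2.46 × 2.1 = 5.166 ≈ 5 mm.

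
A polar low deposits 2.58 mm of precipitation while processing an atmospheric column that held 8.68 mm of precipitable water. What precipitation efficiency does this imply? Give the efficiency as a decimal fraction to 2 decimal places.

ε ≈ 0.30

ε = precipitation / PW = 2.58 / 8.68 = 0.30.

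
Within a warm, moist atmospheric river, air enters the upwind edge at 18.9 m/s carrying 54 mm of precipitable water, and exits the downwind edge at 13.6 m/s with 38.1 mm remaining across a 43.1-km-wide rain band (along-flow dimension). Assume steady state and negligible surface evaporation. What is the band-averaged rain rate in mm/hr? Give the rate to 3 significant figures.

Column moisture flux per unit crosswind length is F = V × PW.
Inflow: F_in = 18.9 × 54 = 1020.6 mm·m/s
Outflow: F_out = 13.6 × 38.1 = 518.16 mm·m/s
Steady-state rate R = (F_in − F_out)/L = (1020.6 − 518.16) / 43100 m = 1.166e-02 mm/s.
R = 1.166e-02 × 3600 = 42.0 mm/hr.

R ≈ 42.0 mm/hr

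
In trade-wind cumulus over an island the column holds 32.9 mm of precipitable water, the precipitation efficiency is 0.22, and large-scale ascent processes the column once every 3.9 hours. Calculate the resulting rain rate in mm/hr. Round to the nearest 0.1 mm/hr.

Each overturning extracts ε × PW = 0.22 × 32.9 = 7.238 mm.
Rate = ε·PW / τ = 7.238 / 3.9 h = 1.9 mm/hr.

R ≈ 1.9 mm/hr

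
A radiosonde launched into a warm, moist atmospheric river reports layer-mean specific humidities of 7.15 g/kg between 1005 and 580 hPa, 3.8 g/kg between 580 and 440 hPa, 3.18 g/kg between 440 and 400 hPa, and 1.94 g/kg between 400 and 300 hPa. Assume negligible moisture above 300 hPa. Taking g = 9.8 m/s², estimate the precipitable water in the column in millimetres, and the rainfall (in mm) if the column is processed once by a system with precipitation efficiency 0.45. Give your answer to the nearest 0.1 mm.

PW ≈ 39.7 mm; rainfall ≈ 17.9 mm

Precipitable water is the column-integrated vapour mass per unit area: PW = (1/g) Σ q̄ Δp, with q in kg/kg and Δp in Pa (1 kg/m² of water = 1 mm).
Layer 1005–580 hPa: Δp = 425 hPa = 42500 Pa, q̄ = 0.00715 kg/kg → 0.00715 × 42500 / 9.8 = 31.01 mm
Layer 580–440 hPa: Δp = 140 hPa = 14000 Pa, q̄ = 0.0038 kg/kg → 0.0038 × 14000 / 9.8 = 5.43 mm
Layer 440–400 hPa: Δp = 40 hPa = 4000 Pa, q̄ = 0.00318 kg/kg → 0.00318 × 4000 / 9.8 = 1.30 mm
Layer 400–300 hPa: Δp = 100 hPa = 10000 Pa, q̄ = 0.00194 kg/kg → 0.00194 × 10000 / 9.8 = 1.98 mm
PW = 31.01 + 5.43 + 1.30 + 1.98 = 39.72 ≈ 39.7 mm.
Rainfall = ε × PW = 0.45 × 39.7 = 17.9 mm.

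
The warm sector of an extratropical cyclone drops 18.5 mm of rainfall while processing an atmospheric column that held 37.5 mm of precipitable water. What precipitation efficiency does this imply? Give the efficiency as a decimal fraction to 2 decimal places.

ε ≈ 0.49

ε = rainfall / PW = 18.5 / 37.5 = 0.49.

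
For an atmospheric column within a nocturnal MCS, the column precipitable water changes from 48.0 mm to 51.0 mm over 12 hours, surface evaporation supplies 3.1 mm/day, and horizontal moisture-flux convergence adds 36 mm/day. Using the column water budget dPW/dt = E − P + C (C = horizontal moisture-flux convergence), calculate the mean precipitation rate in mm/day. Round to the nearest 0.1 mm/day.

P ≈ 33.1 mm/day

dPW/dt = (51.0 − 48.0) mm / (12/24 day) = +6.000 mm/day.
P = E + C − dPW/dt = 3.1 + (36) − (+6.000) = 33.1 mm/day.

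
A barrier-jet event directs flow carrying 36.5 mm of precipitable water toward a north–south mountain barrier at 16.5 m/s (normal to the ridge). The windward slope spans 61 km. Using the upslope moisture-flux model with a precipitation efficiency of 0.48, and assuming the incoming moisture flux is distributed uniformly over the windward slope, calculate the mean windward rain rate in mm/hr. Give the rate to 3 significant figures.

Incoming column moisture flux per unit ridge length: F = V × PW = 16.5 × 36.5 = 602.25 mm·m/s.
Spread over the 61 km slope with efficiency ε = 0.48: R = ε·F/W = 0.48 × 602.25 / 61000 m = 4.739e-03 mm/s.
R = 4.739e-03 × 3600 = 17.1 mm/hr.

R ≈ 17.1 mm/hr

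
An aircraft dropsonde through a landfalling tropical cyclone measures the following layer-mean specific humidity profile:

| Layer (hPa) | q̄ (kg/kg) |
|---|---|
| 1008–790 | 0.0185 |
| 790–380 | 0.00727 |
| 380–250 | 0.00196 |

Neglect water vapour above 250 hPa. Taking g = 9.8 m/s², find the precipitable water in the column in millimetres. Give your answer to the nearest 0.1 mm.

PW ≈ 74.2 mm

Precipitable water is the column-integrated vapour mass per unit area: PW = (1/g) Σ q̄ Δp, with q in kg/kg and Δp in Pa (1 kg/m² of water = 1 mm).
Layer 1008–790 hPa: Δp = 218 hPa = 21800 Pa, q̄ = 0.0185 kg/kg → 0.0185 × 21800 / 9.8 = 41.15 mm
Layer 790–380 hPa: Δp = 410 hPa = 41000 Pa, q̄ = 0.00727 kg/kg → 0.00727 × 41000 / 9.8 = 30.42 mm
Layer 380–250 hPa: Δp = 130 hPa = 13000 Pa, q̄ = 0.00196 kg/kg → 0.00196 × 13000 / 9.8 = 2.60 mm
PW = 41.15 + 30.42 + 2.60 = 74.17 ≈ 74.2 mm.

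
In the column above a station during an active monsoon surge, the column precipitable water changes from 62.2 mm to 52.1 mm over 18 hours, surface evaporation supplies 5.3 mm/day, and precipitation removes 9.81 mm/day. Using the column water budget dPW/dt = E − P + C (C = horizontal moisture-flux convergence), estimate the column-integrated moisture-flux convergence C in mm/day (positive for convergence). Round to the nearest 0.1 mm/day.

dPW/dt = (52.1 − 62.2) mm / (18/24 day) = -13.467 mm/day.
C = dPW/dt − E + P = (-13.467) − 5.3 + 9.81 = -9.0 mm/day.

C ≈ -9.0 mm/day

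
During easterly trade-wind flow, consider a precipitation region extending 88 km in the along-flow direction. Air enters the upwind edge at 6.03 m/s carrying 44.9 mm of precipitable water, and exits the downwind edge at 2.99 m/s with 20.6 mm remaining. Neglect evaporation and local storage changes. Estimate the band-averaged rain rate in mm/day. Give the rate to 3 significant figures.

R ≈ 205 mm/day

Column moisture flux per unit crosswind length is F = V × PW.
Inflow: F_in = 6.03 × 44.9 = 270.747 mm·m/s
Outflow: F_out = 2.99 × 20.6 = 61.594 mm·m/s
Steady-state rate R = (F_in − F_out)/L = (270.747 − 61.594) / 88000 m = 2.377e-03 mm/s.
R = 2.377e-03 × 3600 × 24 = 205 mm/day.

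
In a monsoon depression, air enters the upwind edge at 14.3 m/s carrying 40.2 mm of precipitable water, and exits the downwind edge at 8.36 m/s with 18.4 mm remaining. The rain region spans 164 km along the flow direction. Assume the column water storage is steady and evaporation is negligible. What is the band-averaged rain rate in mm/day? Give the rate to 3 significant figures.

R ≈ 222 mm/day

Column moisture flux per unit crosswind length is F = V × PW.
Inflow: F_in = 14.3 × 40.2 = 574.86 mm·m/s
Outflow: F_out = 8.36 × 18.4 = 153.824 mm·m/s
Steady-state rate R = (F_in − F_out)/L = (574.86 − 153.824) / 164000 m = 2.567e-03 mm/s.
R = 2.567e-03 × 3600 × 24 = 222 mm/day.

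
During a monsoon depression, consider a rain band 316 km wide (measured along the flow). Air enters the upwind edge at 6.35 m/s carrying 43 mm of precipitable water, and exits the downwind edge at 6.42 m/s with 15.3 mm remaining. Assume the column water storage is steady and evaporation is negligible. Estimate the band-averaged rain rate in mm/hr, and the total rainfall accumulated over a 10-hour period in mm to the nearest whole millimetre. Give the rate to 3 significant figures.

Column moisture flux per unit crosswind length is F = V × PW.
Inflow: F_in = 6.35 × 43 = 273.05 mm·m/s
Outflow: F_out = 6.42 × 15.3 = 98.226 mm·m/s
Steady-state rate R = (F_in − F_out)/L = (273.05 − 98.226) / 316000 m = 5.532e-04 mm/s.
R = 5.532e-04 × 3600 = 1.99 mm/hr.
Over 10 h: total = 1.99 × 10 = 19.9 ≈ 20 mm.

R ≈ 1.99 mm/hr; total ≈ 20 mm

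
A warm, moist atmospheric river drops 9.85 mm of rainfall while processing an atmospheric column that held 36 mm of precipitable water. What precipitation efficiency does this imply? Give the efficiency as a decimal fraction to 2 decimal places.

ε = rainfall / PW = 9.85 / 36 = 0.27.

ε ≈ 0.27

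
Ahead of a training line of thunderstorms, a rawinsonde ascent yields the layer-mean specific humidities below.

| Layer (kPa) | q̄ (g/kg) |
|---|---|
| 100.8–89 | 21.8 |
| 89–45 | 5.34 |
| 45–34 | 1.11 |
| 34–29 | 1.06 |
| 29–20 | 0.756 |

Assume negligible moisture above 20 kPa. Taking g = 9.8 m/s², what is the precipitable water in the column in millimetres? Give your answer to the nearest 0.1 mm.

PW ≈ 52.7 mm

Precipitable water is the column-integrated vapour mass per unit area: PW = (1/g) Σ q̄ Δp, with q in kg/kg and Δp in Pa (1 kg/m² of water = 1 mm).
Layer 100.8–89 kPa: Δp = 118 hPa = 11800 Pa, q̄ = 0.0218 kg/kg → 0.0218 × 11800 / 9.8 = 26.25 mm
Layer 89–45 kPa: Δp = 440 hPa = 44000 Pa, q̄ = 0.00534 kg/kg → 0.00534 × 44000 / 9.8 = 23.98 mm
Layer 45–34 kPa: Δp = 110 hPa = 11000 Pa, q̄ = 0.00111 kg/kg → 0.00111 × 11000 / 9.8 = 1.25 mm
Layer 34–29 kPa: Δp = 50 hPa = 5000 Pa, q̄ = 0.00106 kg/kg → 0.00106 × 5000 / 9.8 = 0.54 mm
Layer 29–20 kPa: Δp = 90 hPa = 9000 Pa, q̄ = 0.000756 kg/kg → 0.000756 × 9000 / 9.8 = 0.69 mm
PW = 26.25 + 23.98 + 1.25 + 0.54 + 0.69 = 52.71 ≈ 52.7 mm.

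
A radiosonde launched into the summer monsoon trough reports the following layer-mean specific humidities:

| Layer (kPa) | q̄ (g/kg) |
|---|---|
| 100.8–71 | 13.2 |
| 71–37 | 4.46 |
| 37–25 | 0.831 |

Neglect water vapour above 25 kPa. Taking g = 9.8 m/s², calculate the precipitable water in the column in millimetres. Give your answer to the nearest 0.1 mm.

Precipitable water is the column-integrated vapour mass per unit area: PW = (1/g) Σ q̄ Δp, with q in kg/kg and Δp in Pa (1 kg/m² of water = 1 mm).
Layer 100.8–71 kPa: Δp = 298 hPa = 29800 Pa, q̄ = 0.0132 kg/kg → 0.0132 × 29800 / 9.8 = 40.14 mm
Layer 71–37 kPa: Δp = 340 hPa = 34000 Pa, q̄ = 0.00446 kg/kg → 0.00446 × 34000 / 9.8 = 15.47 mm
Layer 37–25 kPa: Δp = 120 hPa = 12000 Pa, q̄ = 0.000831 kg/kg → 0.000831 × 12000 / 9.8 = 1.02 mm
PW = 40.14 + 15.47 + 1.02 = 56.63 ≈ 56.6 mm.

PW ≈ 56.6 mm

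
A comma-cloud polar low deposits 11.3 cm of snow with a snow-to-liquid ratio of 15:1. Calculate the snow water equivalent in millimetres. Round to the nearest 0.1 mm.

SWE ≈ 7.5 mm

SWE = snow depth / ratio = 11.3 cm / 15 = 0.753 cm = 7.5 mm.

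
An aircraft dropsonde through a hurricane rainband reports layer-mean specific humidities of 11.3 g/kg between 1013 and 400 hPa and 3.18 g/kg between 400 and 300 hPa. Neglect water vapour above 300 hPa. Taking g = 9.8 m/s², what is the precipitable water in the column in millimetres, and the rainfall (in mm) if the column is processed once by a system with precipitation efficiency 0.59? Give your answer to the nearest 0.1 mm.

PW ≈ 73.9 mm; rainfall ≈ 43.6 mm

Precipitable water is the column-integrated vapour mass per unit area: PW = (1/g) Σ q̄ Δp, with q in kg/kg and Δp in Pa (1 kg/m² of water = 1 mm).
Layer 1013–400 hPa: Δp = 613 hPa = 61300 Pa, q̄ = 0.0113 kg/kg → 0.0113 × 61300 / 9.8 = 70.68 mm
Layer 400–300 hPa: Δp = 100 hPa = 10000 Pa, q̄ = 0.00318 kg/kg → 0.00318 × 10000 / 9.8 = 3.24 mm
PW = 70.68 + 3.24 = 73.92 ≈ 73.9 mm.
Rainfall = ε × PW = 0.59 × 73.9 = 43.6 mm.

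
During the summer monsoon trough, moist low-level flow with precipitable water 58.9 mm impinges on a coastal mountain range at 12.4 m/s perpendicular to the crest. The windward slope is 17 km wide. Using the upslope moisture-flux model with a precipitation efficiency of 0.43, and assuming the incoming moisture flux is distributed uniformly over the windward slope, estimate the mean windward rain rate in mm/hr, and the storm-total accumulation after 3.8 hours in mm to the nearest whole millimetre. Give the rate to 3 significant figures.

R ≈ 66.5 mm/hr; total ≈ 253 mm

Incoming column moisture flux per unit ridge length: F = V × PW = 12.4 × 58.9 = 730.36 mm·m/s.
Spread over the 17 km slope with efficiency ε = 0.43: R = ε·F/W = 0.43 × 730.36 / 17000 m = 1.847e-02 mm/s.
R = 1.847e-02 × 3600 = 66.5 mm/hr.
Over 3.8 h: total = 66.5 × 3.8 = 252.7 ≈ 253 mm.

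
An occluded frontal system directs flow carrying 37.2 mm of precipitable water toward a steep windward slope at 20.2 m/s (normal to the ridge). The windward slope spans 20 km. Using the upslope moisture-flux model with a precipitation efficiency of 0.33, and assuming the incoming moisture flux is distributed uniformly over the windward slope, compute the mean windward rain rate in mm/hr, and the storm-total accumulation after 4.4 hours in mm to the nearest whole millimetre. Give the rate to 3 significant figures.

Incoming column moisture flux per unit ridge length: F = V × PW = 20.2 × 37.2 = 751.44 mm·m/s.
Spread over the 20 km slope with efficiency ε = 0.33: R = ε·F/W = 0.33 × 751.44 / 20000 m = 1.240e-02 mm/s.
R = 1.240e-02 × 3600 = 44.6 mm/hr.
Over 4.4 h: total = 44.6 × 4.4 = 196.24 ≈ 196 mm.

R ≈ 44.6 mm/hr; total ≈ 196 mm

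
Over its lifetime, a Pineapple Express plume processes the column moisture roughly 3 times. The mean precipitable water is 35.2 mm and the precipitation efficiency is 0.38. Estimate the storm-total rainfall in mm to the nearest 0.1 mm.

Each cycle deposits ε × PW = 0.38 × 35.2 = 13.376 mm.
Over 3 cycles: 3 × 13.376 = 40.1 mm.

rainfall ≈ 40.1 mm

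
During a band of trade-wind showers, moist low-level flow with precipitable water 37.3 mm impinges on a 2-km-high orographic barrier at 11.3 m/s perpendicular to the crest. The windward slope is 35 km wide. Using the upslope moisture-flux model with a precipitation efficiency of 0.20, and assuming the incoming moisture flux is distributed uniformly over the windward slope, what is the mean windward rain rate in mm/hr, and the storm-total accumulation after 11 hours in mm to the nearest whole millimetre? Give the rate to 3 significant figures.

R ≈ 8.67 mm/hr; total ≈ 95 mm

Incoming column moisture flux per unit ridge length: F = V × PW = 11.3 × 37.3 = 421.49 mm·m/s.
Spread over the 35 km slope with efficiency ε = 0.20: R = ε·F/W = 0.20 × 421.49 / 35000 m = 2.409e-03 mm/s.
R = 2.409e-03 × 3600 = 8.67 mm/hr.
Over 11 h: total = 8.67 × 11 = 95.37 ≈ 95 mm.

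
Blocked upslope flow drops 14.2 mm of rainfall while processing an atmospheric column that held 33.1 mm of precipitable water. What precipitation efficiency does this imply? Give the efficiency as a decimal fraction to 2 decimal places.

ε = rainfall / PW = 14.2 / 33.1 = 0.43.

ε ≈ 0.43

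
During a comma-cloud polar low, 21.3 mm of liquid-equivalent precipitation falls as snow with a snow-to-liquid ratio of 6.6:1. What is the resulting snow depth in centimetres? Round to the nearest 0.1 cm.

snow depth ≈ 14.1 cm

Snow depth = liquid × ratio = 21.3 mm × 6.6 = 140.58 mm = 14.1 cm.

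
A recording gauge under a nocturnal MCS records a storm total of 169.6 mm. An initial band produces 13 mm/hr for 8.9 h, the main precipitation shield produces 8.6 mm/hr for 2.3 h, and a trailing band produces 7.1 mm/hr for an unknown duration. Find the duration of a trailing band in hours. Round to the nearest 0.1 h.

Known phases: 13 × 8.9 + 8.6 × 2.3 = 115.7 + 19.78 = 135.48 mm.
Remaining depth = 169.6 − 135.48 = 34.12 mm.
Duration = 34.12 / 7.1 = 4.8 h.

duration ≈ 4.8 h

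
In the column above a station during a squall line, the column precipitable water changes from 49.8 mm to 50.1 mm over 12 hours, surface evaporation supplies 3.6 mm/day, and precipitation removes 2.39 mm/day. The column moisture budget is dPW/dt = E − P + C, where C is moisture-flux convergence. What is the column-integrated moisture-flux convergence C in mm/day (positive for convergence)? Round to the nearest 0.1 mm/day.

C ≈ -0.6 mm/day

dPW/dt = (50.1 − 49.8) mm / (12/24 day) = +0.600 mm/day.
C = dPW/dt − E + P = (+0.600) − 3.6 + 2.39 = -0.6 mm/day.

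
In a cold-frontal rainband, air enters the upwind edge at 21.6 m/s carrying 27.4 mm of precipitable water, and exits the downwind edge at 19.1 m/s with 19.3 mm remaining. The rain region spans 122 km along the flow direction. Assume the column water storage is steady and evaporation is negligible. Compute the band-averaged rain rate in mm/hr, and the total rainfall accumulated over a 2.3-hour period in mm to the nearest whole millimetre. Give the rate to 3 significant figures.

R ≈ 6.59 mm/hr; total ≈ 15 mm

Column moisture flux per unit crosswind length is F = V × PW.
Inflow: F_in = 21.6 × 27.4 = 591.84 mm·m/s
Outflow: F_out = 19.1 × 19.3 = 368.63 mm·m/s
Steady-state rate R = (F_in − F_out)/L = (591.84 − 368.63) / 122000 m = 1.830e-03 mm/s.
R = 1.830e-03 × 3600 = 6.59 mm/hr.
Over 2.3 h: total = 6.59 × 2.3 = 15.157 ≈ 15 mm.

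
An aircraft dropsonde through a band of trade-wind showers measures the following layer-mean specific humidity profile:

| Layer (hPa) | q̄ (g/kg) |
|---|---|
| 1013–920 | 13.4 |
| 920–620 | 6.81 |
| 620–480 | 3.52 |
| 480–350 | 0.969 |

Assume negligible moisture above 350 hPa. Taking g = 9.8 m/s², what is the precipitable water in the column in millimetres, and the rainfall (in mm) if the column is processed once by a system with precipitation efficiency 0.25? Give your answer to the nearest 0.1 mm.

PW ≈ 39.9 mm; rainfall ≈ 10.0 mm

Precipitable water is the column-integrated vapour mass per unit area: PW = (1/g) Σ q̄ Δp, with q in kg/kg and Δp in Pa (1 kg/m² of water = 1 mm).
Layer 1013–920 hPa: Δp = 93 hPa = 9300 Pa, q̄ = 0.0134 kg/kg → 0.0134 × 9300 / 9.8 = 12.72 mm
Layer 920–620 hPa: Δp = 300 hPa = 30000 Pa, q̄ = 0.00681 kg/kg → 0.00681 × 30000 / 9.8 = 20.85 mm
Layer 620–480 hPa: Δp = 140 hPa = 14000 Pa, q̄ = 0.00352 kg/kg → 0.00352 × 14000 / 9.8 = 5.03 mm
Layer 480–350 hPa: Δp = 130 hPa = 13000 Pa, q̄ = 0.000969 kg/kg → 0.000969 × 13000 / 9.8 = 1.29 mm
PW = 12.72 + 20.85 + 5.03 + 1.29 = 39.89 ≈ 39.9 mm.
Rainfall = ε × PW = 0.25 × 39.9 = 10.0 mm.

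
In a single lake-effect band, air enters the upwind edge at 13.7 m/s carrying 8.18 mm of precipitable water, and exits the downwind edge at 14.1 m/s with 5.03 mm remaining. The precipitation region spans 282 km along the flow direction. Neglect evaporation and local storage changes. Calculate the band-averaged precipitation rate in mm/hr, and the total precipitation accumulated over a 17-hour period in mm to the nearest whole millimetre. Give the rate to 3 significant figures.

Column moisture flux per unit crosswind length is F = V × PW.
Inflow: F_in = 13.7 × 8.18 = 112.066 mm·m/s
Outflow: F_out = 14.1 × 5.03 = 70.923 mm·m/s
Steady-state rate R = (F_in − F_out)/L = (112.066 − 70.923) / 282000 m = 1.459e-04 mm/s.
R = 1.459e-04 × 3600 = 0.525 mm/hr.
Over 17 h: total = 0.525 × 17 = 8.925 ≈ 9 mm.

R ≈ 0.525 mm/hr; total ≈ 9 mm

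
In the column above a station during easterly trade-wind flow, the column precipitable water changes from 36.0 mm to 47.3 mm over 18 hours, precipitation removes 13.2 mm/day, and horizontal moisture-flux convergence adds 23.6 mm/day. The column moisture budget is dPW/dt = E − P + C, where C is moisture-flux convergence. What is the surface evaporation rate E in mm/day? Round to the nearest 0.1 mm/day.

dPW/dt = (47.3 − 36.0) mm / (18/24 day) = +15.067 mm/day.
E = dPW/dt + P − C = (+15.067) + 13.2 − (23.6) = 4.7 mm/day.

E ≈ 4.7 mm/day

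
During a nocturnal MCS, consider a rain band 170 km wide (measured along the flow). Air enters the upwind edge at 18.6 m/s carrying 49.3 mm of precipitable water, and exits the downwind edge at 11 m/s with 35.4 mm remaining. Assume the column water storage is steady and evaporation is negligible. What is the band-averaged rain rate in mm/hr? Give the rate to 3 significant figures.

Column moisture flux per unit crosswind length is F = V × PW.
Inflow: F_in = 18.6 × 49.3 = 916.98 mm·m/s
Outflow: F_out = 11 × 35.4 = 389.4 mm·m/s
Steady-state rate R = (F_in − F_out)/L = (916.98 − 389.4) / 170000 m = 3.103e-03 mm/s.
R = 3.103e-03 × 3600 = 11.2 mm/hr.

R ≈ 11.2 mm/hr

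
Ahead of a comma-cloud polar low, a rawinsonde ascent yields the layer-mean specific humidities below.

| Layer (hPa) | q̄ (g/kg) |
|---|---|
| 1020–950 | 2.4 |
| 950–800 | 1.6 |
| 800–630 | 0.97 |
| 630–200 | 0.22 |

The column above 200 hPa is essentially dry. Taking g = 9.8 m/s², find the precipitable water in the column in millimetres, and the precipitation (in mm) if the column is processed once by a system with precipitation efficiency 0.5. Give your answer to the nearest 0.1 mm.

Precipitable water is the column-integrated vapour mass per unit area: PW = (1/g) Σ q̄ Δp, with q in kg/kg and Δp in Pa (1 kg/m² of water = 1 mm).
Layer 1020–950 hPa: Δp = 70 hPa = 7000 Pa, q̄ = 0.0024 kg/kg → 0.0024 × 7000 / 9.8 = 1.71 mm
Layer 950–800 hPa: Δp = 150 hPa = 15000 Pa, q̄ = 0.0016 kg/kg → 0.0016 × 15000 / 9.8 = 2.45 mm
Layer 800–630 hPa: Δp = 170 hPa = 17000 Pa, q̄ = 0.00097 kg/kg → 0.00097 × 17000 / 9.8 = 1.68 mm
Layer 630–200 hPa: Δp = 430 hPa = 43000 Pa, q̄ = 0.00022 kg/kg → 0.00022 × 43000 / 9.8 = 0.97 mm
PW = 1.71 + 2.45 + 1.68 + 0.97 = 6.81 ≈ 6.8 mm.
Precipitation = ε × PW = 0.5 × 6.8 = 3.4 mm.

PW ≈ 6.8 mm; precipitation ≈ 3.4 mm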